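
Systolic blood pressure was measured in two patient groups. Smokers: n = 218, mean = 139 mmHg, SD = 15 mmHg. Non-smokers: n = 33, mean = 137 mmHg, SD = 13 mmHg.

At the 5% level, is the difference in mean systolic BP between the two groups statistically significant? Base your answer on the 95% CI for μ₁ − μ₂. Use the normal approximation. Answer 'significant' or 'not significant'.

Per-group SEs: s₁/√n₁ = 15/√218 = 1.0159, s₂/√n₂ = 13/√33 = 2.2630.
Unpooled SE of the difference: √(1.03205281 + 5.121169) = 2.4806.
Margin of error = z* · SE = 1.960 × 2.4806 = 4.8620.
x̄₁ − x̄₂ = 139 − 137 = 2.0000.
CI: 2.0000 ± 4.8620 = (-2.8620, 6.8620).
The interval (-2.8620, 6.8620) contains 0, so the difference is not significant.

not significant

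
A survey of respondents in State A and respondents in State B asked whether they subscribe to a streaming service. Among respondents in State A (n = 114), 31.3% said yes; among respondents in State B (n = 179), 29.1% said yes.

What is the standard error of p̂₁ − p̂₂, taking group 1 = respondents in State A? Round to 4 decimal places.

Each SE is √(p̂(1−p̂)/n): √(0.3130·0.6870/114) = 0.04343 and √(0.2910·0.7090/179) = 0.03395.
SE(p̂₁ − p̂₂) = √(SE₁² + SE₂²) = √(0.0018861649 + 0.0011526025) = 0.05513, since the two samples are independent.

0.0551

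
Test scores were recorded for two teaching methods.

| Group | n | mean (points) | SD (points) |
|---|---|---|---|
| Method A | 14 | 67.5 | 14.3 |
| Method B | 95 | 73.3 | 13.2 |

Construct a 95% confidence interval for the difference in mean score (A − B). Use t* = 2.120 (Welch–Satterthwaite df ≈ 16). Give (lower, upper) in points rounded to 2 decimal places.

(-14.40, 2.80)

Per-group SEs: s₁/√n₁ = 14.3/√14 = 3.8218, s₂/√n₂ = 13.2/√95 = 1.3543.
Unpooled SE of the difference: √(14.60615524 + 1.83412849) = 4.0547.
Margin of error = t* · SE = 2.120 × 4.0547 = 8.5960.
x̄₁ − x̄₂ = 67.5 − 73.3 = -5.8000.
CI: -5.8000 ± 8.5960 = (-14.40, 2.80).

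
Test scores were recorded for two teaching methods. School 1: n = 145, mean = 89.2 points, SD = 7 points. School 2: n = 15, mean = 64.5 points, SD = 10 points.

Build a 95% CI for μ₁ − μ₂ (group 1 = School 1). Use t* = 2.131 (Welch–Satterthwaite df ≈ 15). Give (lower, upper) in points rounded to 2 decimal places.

(19.06, 30.34)

Per-group SEs: s₁/√n₁ = 7/√145 = 0.5813, s₂/√n₂ = 10/√15 = 2.5820.
Unpooled SE of the difference: √(0.33790969 + 6.666724) = 2.6466.
Margin of error = t* · SE = 2.131 × 2.6466 = 5.6399.
x̄₁ − x̄₂ = 89.2 − 64.5 = 24.7000.
CI: 24.7000 ± 5.6399 = (19.06, 30.34).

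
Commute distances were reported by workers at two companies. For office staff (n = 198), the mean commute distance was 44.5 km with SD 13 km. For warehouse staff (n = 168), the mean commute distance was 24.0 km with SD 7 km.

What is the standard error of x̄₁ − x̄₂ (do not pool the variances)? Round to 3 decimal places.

Standard errors of each mean: 13/√198 = 0.9239 and 7/√168 = 0.5401.
SE(x̄₁ − x̄₂) = √(0.9239² + 0.5401²) = 1.0702 for independent samples with unequal variances.

1.070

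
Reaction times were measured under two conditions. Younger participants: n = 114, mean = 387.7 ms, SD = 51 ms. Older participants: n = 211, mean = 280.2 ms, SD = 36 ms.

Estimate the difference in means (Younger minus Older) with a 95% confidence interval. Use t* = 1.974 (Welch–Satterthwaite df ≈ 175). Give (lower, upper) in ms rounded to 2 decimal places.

(96.88, 118.12)

SE₁ = s₁/√n₁ = 51/√114 = 4.7766; SE₂ = 36/√211 = 2.4783.
Independent samples, unequal variances: SE_diff = √(SE₁² + SE₂²) = √(22.81590756 + 6.14197089) = 5.3813.
t* = 1.974, so margin of error = 1.974 × 5.3813 = 10.6227.
Difference in means = 387.7 − 280.2 = 107.5000.
107.5000 ± 10.6227 → (96.88, 118.12).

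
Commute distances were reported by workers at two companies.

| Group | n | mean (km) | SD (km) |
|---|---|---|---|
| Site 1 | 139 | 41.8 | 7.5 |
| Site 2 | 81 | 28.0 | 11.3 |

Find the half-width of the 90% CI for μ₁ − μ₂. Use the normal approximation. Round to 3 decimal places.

2.315

SE₁ = s₁/√n₁ = 7.5/√139 = 0.6361; SE₂ = 11.3/√81 = 1.2556.
Independent samples, unequal variances: SE_diff = √(SE₁² + SE₂²) = √(0.40462321 + 1.57653136) = 1.4075.
z* = 1.645, so margin of error = 1.645 × 1.4075 = 2.3153.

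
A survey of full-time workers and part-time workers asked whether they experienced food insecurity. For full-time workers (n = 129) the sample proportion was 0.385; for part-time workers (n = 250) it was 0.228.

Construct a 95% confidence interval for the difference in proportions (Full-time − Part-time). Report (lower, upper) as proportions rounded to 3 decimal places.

(0.058, 0.256)

SE₁ = √(p̂₁(1−p̂₁)/n₁) = √(0.3850·0.6150/129) = 0.04284; SE₂ = √(0.2280·0.7720/250) = 0.02653.
Independent samples: SE of the difference = √(SE₁² + SE₂²) = √(0.0018352656 + 0.0007038409) = 0.05039.
z* for 95% confidence is 1.960, so the margin of error is 1.960 × 0.05039 = 0.09876.
Point estimate p̂₁ − p̂₂ = 0.3850 − 0.2280 = 0.1570.
0.1570 ± 0.09876 → (0.058, 0.256).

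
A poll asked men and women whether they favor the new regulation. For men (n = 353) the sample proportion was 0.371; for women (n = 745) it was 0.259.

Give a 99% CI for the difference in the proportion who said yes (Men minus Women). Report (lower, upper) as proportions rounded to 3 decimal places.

Each SE is √(p̂(1−p̂)/n): √(0.3710·0.6290/353) = 0.02571 and √(0.2590·0.7410/745) = 0.01605.
SE(p̂₁ − p̂₂) = √(SE₁² + SE₂²) = √(0.0006610041 + 0.0002576025) = 0.03031, since the two samples are independent.
At 99% confidence z* = 2.576; margin = 2.576 × 0.03031 = 0.07808.
The difference is 0.3710 − 0.2590 = 0.1120, so the interval is 0.1120 ± 0.07808 = (0.034, 0.190).

(0.034, 0.190)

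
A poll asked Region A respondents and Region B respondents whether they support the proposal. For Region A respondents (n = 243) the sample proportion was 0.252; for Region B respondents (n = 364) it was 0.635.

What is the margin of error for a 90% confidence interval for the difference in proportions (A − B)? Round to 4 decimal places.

The two standard errors are √(0.2520×0.7480/243) = 0.02785 and √(0.6350×0.3650/364) = 0.02523.
Because the samples are independent, SE_diff = √(0.02785² + 0.02523²) = 0.03758.
Using z* = 1.645 for 90%, ME = 1.645 × 0.03758 = 0.06182.

0.0618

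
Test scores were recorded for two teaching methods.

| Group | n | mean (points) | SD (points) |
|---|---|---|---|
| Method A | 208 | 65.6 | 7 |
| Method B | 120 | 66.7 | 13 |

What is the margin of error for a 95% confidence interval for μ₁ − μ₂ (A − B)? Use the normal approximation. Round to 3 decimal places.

2.513

Standard errors of each mean: 7/√208 = 0.4854 and 13/√120 = 1.1867.
SE(x̄₁ − x̄₂) = √(0.4854² + 1.1867²) = 1.2821 for independent samples with unequal variances.
With z* = 1.960, the margin is 1.960 × 1.2821 = 2.5129.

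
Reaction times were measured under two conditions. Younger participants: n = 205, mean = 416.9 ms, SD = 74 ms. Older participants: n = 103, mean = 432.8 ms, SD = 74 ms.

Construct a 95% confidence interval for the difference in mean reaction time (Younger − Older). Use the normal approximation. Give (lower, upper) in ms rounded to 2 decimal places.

Per-group SEs: s₁/√n₁ = 74/√205 = 5.1684, s₂/√n₂ = 74/√103 = 7.2914.
Unpooled SE of the difference: √(26.71235856 + 53.16451396) = 8.9374.
Margin of error = z* · SE = 1.960 × 8.9374 = 17.5173.
x̄₁ − x̄₂ = 416.9 − 432.8 = -15.9000.
CI: -15.9000 ± 17.5173 = (-33.42, 1.62).

(-33.42, 1.62)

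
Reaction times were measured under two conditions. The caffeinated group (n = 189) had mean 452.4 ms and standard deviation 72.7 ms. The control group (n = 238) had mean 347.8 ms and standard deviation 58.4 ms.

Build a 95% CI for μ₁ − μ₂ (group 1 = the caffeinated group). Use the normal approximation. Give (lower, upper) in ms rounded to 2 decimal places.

(91.85, 117.35)

SE₁ = s₁/√n₁ = 72.7/√189 = 5.2881; SE₂ = 58.4/√238 = 3.7855.
Independent samples, unequal variances: SE_diff = √(SE₁² + SE₂²) = √(27.96400161 + 14.33001025) = 6.5034.
z* = 1.960, so margin of error = 1.960 × 6.5034 = 12.7467.
Difference in means = 452.4 − 347.8 = 104.6000.
104.6000 ± 12.7467 → (91.85, 117.35).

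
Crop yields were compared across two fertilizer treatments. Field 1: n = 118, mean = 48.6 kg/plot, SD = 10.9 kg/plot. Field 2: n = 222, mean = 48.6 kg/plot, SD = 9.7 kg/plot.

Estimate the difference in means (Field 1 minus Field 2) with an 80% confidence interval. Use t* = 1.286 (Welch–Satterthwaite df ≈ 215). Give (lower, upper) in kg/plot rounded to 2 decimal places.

(-1.54, 1.54)

Per-group SEs: s₁/√n₁ = 10.9/√118 = 1.0034, s₂/√n₂ = 9.7/√222 = 0.6510.
Unpooled SE of the difference: √(1.00681156 + 0.423801) = 1.1961.
Margin of error = t* · SE = 1.286 × 1.1961 = 1.5382.
x̄₁ − x̄₂ = 48.6 − 48.6 = 0.0000.
CI: 0.0000 ± 1.5382 = (-1.54, 1.54).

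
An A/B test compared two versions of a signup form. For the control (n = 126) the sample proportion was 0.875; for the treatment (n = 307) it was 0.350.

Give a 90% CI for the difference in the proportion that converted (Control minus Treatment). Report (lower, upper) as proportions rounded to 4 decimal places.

(0.4590, 0.5910)

SE₁ = √(p̂₁(1−p̂₁)/n₁) = √(0.8750·0.1250/126) = 0.02946; SE₂ = √(0.3500·0.6500/307) = 0.02722.
Independent samples: SE of the difference = √(SE₁² + SE₂²) = √(0.0008678916 + 0.0007409284) = 0.04011.
z* for 90% confidence is 1.645, so the margin of error is 1.645 × 0.04011 = 0.06598.
Point estimate p̂₁ − p̂₂ = 0.8750 − 0.3500 = 0.5250.
0.5250 ± 0.06598 → (0.4590, 0.5910).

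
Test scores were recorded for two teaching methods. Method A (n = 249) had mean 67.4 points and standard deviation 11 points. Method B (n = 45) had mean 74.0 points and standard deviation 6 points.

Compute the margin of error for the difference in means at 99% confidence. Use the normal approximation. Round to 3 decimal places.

2.921

SE₁ = s₁/√n₁ = 11/√249 = 0.6971; SE₂ = 6/√45 = 0.8944.
Independent samples, unequal variances: SE_diff = √(SE₁² + SE₂²) = √(0.48594841 + 0.79995136) = 1.1340.
z* = 2.576, so margin of error = 2.576 × 1.1340 = 2.9212.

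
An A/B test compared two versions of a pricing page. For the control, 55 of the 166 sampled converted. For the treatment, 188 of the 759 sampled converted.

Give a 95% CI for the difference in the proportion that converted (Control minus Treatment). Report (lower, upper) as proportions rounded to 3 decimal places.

(0.006, 0.162)

p̂₁ = 55/166 = 0.3313 and p̂₂ = 188/759 = 0.2477.
SE₁ = √(p̂₁(1−p̂₁)/n₁) = √(0.3313·0.6687/166) = 0.03653; SE₂ = √(0.2477·0.7523/759) = 0.01567.
Independent samples: SE of the difference = √(SE₁² + SE₂²) = √(0.0013344409 + 0.0002455489) = 0.03975.
z* for 95% confidence is 1.960, so the margin of error is 1.960 × 0.03975 = 0.07791.
Point estimate p̂₁ − p̂₂ = 0.3313 − 0.2477 = 0.0836.
0.0836 ± 0.07791 → (0.006, 0.162).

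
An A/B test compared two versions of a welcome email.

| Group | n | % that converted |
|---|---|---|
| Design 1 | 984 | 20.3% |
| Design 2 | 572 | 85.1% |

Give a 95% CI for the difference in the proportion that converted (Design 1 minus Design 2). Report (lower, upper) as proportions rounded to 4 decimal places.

The two standard errors are √(0.2030×0.7970/984) = 0.01282 and √(0.8510×0.1490/572) = 0.01489.
Because the samples are independent, SE_diff = √(0.01282² + 0.01489²) = 0.01965.
Using z* = 1.960 for 95%, ME = 1.960 × 0.01965 = 0.03851.
p̂₁ − p̂₂ = -0.6480; interval -0.6480 ± 0.03851 gives (-0.6865, -0.6095).

(-0.6865, -0.6095)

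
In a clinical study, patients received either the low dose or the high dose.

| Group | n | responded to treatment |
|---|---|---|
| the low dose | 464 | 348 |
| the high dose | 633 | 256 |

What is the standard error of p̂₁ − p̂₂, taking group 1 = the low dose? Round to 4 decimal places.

0.0280

p̂₁ = 348/464 = 0.7500 and p̂₂ = 256/633 = 0.4044.
SE₁ = √(p̂₁(1−p̂₁)/n₁) = √(0.7500·0.2500/464) = 0.02010; SE₂ = √(0.4044·0.5956/633) = 0.01951.
Independent samples: SE of the difference = √(SE₁² + SE₂²) = √(0.00040401 + 0.0003806401) = 0.02801.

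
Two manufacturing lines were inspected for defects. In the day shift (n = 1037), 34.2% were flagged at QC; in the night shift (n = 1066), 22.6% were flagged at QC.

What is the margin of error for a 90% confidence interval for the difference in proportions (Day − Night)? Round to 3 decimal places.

0.032

SE₁ = √(p̂₁(1−p̂₁)/n₁) = √(0.3420·0.6580/1037) = 0.01473; SE₂ = √(0.2260·0.7740/1066) = 0.01281.
Independent samples: SE of the difference = √(SE₁² + SE₂²) = √(0.0002169729 + 0.0001640961) = 0.01952.
z* for 90% confidence is 1.645, so the margin of error is 1.645 × 0.01952 = 0.03211.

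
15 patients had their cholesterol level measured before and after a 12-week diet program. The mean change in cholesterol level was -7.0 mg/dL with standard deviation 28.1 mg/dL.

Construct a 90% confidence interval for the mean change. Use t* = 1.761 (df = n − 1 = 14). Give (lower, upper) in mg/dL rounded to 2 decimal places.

This is a matched-pairs design, so SE = s_d/√n = 28.1/√15 = 7.2554.
Margin = 1.761 × 7.2554 = 12.7768; the interval is -7.0 ± 12.7768 = (-19.78, 5.78).

(-19.78, 5.78)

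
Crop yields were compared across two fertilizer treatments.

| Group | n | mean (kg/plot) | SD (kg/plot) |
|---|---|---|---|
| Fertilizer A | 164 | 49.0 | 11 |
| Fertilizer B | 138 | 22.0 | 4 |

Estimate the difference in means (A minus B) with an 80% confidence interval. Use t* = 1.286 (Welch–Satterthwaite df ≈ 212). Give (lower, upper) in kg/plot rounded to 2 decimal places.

Per-group SEs: s₁/√n₁ = 11/√164 = 0.8590, s₂/√n₂ = 4/√138 = 0.3405.
Unpooled SE of the difference: √(0.737881 + 0.11594025) = 0.9240.
Margin of error = t* · SE = 1.286 × 0.9240 = 1.1883.
x̄₁ − x̄₂ = 49.0 − 22.0 = 27.0000.
CI: 27.0000 ± 1.1883 = (25.81, 28.19).

(25.81, 28.19)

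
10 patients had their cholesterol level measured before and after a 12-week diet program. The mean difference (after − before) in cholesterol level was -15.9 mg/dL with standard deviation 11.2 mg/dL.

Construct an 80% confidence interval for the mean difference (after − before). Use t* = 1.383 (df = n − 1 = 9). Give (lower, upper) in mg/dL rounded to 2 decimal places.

(-20.80, -11.00)

This is a matched-pairs design, so SE = s_d/√n = 11.2/√10 = 3.5418.
Margin = 1.383 × 3.5418 = 4.8983; the interval is -15.9 ± 4.8983 = (-20.80, -11.00).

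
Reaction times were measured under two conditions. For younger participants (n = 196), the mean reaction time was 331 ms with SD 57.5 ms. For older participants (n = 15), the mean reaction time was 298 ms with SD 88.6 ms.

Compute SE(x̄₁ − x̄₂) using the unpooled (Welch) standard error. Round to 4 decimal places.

Standard errors of each mean: 57.5/√196 = 4.1071 and 88.6/√15 = 22.8764.
SE(x̄₁ − x̄₂) = √(4.1071² + 22.8764²) = 23.2422 for independent samples with unequal variances.

23.2422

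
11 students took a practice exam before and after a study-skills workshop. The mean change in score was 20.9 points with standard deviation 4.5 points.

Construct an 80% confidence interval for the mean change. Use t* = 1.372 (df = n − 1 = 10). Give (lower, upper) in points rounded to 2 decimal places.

This is a matched-pairs design, so SE = s_d/√n = 4.5/√11 = 1.3568.
Margin = 1.372 × 1.3568 = 1.8615; the interval is 20.9 ± 1.8615 = (19.04, 22.76).

(19.04, 22.76)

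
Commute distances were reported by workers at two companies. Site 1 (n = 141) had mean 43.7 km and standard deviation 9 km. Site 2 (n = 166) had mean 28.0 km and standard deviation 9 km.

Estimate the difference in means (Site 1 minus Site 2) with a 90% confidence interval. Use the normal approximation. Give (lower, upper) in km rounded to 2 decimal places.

SE₁ = s₁/√n₁ = 9/√141 = 0.7579; SE₂ = 9/√166 = 0.6985.
Independent samples, unequal variances: SE_diff = √(SE₁² + SE₂²) = √(0.57441241 + 0.48790225) = 1.0307.
z* = 1.645, so margin of error = 1.645 × 1.0307 = 1.6955.
Difference in means = 43.7 − 28.0 = 15.7000.
15.7000 ± 1.6955 → (14.00, 17.40).

(14.00, 17.40)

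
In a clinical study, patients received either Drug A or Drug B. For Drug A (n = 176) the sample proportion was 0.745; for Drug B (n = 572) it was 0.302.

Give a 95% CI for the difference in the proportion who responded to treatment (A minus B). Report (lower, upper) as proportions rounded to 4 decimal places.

(0.3684, 0.5176)

The two standard errors are √(0.7450×0.2550/176) = 0.03285 and √(0.3020×0.6980/572) = 0.01920.
Because the samples are independent, SE_diff = √(0.03285² + 0.01920²) = 0.03805.
Using z* = 1.960 for 95%, ME = 1.960 × 0.03805 = 0.07458.
p̂₁ − p̂₂ = 0.4430; interval 0.4430 ± 0.07458 gives (0.3684, 0.5176).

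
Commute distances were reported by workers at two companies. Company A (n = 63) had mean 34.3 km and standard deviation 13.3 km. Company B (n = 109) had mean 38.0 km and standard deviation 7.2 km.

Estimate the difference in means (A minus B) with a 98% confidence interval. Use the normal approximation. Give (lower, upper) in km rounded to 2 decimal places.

SE₁ = s₁/√n₁ = 13.3/√63 = 1.6756; SE₂ = 7.2/√109 = 0.6896.
Independent samples, unequal variances: SE_diff = √(SE₁² + SE₂²) = √(2.80763536 + 0.47554816) = 1.8120.
z* = 2.326, so margin of error = 2.326 × 1.8120 = 4.2147.
Difference in means = 34.3 − 38.0 = -3.7000.
-3.7000 ± 4.2147 → (-7.91, 0.51).

(-7.91, 0.51)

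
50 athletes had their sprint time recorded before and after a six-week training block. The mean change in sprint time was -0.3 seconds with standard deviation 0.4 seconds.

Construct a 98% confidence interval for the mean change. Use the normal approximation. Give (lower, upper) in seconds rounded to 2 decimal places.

This is a matched-pairs design, so SE = s_d/√n = 0.4/√50 = 0.0566.
Margin = 2.326 × 0.0566 = 0.1317; the interval is -0.3 ± 0.1317 = (-0.43, -0.17).

(-0.43, -0.17)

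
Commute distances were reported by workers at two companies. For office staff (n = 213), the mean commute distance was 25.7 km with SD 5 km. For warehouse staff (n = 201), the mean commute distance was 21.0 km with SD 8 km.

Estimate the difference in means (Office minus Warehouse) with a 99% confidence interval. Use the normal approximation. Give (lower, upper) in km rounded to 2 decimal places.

(3.00, 6.40)

Standard errors of each mean: 5/√213 = 0.3426 and 8/√201 = 0.5643.
SE(x̄₁ − x̄₂) = √(0.3426² + 0.5643²) = 0.6602 for independent samples with unequal variances.
With z* = 2.576, the margin is 2.576 × 0.6602 = 1.7007.
x̄₁ − x̄₂ = 25.7 − 21.0 = 4.7000; the interval is 4.7000 ± 1.7007 = (3.00, 6.40).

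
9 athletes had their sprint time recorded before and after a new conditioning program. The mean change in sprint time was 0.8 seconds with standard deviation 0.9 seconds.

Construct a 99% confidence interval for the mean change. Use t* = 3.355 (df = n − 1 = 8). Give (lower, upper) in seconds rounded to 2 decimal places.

This is a matched-pairs design, so SE = s_d/√n = 0.9/√9 = 0.3000.
Margin = 3.355 × 0.3000 = 1.0065; the interval is 0.8 ± 1.0065 = (-0.21, 1.81).

(-0.21, 1.81)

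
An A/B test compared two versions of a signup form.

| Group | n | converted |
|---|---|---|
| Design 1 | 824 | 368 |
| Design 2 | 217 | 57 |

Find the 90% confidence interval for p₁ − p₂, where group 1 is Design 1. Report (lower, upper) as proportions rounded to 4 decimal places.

(0.1271, 0.2407)

p̂₁ = 368/824 = 0.4466 and p̂₂ = 57/217 = 0.2627.
SE₁ = √(p̂₁(1−p̂₁)/n₁) = √(0.4466·0.5534/824) = 0.01732; SE₂ = √(0.2627·0.7373/217) = 0.02988.
Independent samples: SE of the difference = √(SE₁² + SE₂²) = √(0.0002999824 + 0.0008928144) = 0.03454.
z* for 90% confidence is 1.645, so the margin of error is 1.645 × 0.03454 = 0.05682.
Point estimate p̂₁ − p̂₂ = 0.4466 − 0.2627 = 0.1839.
0.1839 ± 0.05682 → (0.1271, 0.2407).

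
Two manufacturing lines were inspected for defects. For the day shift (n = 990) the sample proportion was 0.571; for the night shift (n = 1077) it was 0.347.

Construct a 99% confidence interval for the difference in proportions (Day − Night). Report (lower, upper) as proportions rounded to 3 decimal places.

The two standard errors are √(0.5710×0.4290/990) = 0.01573 and √(0.3470×0.6530/1077) = 0.01450.
Because the samples are independent, SE_diff = √(0.01573² + 0.01450²) = 0.02139.
Using z* = 2.576 for 99%, ME = 2.576 × 0.02139 = 0.05510.
p̂₁ − p̂₂ = 0.2240; interval 0.2240 ± 0.05510 gives (0.169, 0.279).

(0.169, 0.279)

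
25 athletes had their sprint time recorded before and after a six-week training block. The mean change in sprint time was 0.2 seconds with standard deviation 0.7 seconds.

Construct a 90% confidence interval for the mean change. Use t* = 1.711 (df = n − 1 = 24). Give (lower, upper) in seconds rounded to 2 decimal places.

(-0.04, 0.44)

This is a matched-pairs design, so SE = s_d/√n = 0.7/√25 = 0.1400.
Margin = 1.711 × 0.1400 = 0.2395; the interval is 0.2 ± 0.2395 = (-0.04, 0.44).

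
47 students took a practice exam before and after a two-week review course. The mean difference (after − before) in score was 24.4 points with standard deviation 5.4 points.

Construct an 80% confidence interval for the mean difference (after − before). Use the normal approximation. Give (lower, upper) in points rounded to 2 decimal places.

This is a matched-pairs design, so SE = s_d/√n = 5.4/√47 = 0.7877.
Margin = 1.282 × 0.7877 = 1.0098; the interval is 24.4 ± 1.0098 = (23.39, 25.41).

(23.39, 25.41)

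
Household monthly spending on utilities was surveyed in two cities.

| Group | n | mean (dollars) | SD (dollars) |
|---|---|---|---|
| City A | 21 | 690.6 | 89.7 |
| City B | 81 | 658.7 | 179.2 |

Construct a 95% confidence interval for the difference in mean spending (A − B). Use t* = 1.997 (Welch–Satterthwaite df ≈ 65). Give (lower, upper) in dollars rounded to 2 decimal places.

Standard errors of each mean: 89.7/√21 = 19.5741 and 179.2/√81 = 19.9111.
SE(x̄₁ − x̄₂) = √(19.5741² + 19.9111²) = 27.9213 for independent samples with unequal variances.
With t* = 1.997, the margin is 1.997 × 27.9213 = 55.7588.
x̄₁ − x̄₂ = 690.6 − 658.7 = 31.9000; the interval is 31.9000 ± 55.7588 = (-23.86, 87.66).

(-23.86, 87.66)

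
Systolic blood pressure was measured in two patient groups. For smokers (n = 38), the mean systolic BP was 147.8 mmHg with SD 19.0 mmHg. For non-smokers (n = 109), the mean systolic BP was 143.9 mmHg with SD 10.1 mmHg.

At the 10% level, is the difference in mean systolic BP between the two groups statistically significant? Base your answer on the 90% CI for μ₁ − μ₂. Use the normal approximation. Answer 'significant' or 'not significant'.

Standard errors of each mean: 19.0/√38 = 3.0822 and 10.1/√109 = 0.9674.
SE(x̄₁ − x̄₂) = √(3.0822² + 0.9674²) = 3.2305 for independent samples with unequal variances.
With z* = 1.645, the margin is 1.645 × 3.2305 = 5.3142.
x̄₁ − x̄₂ = 147.8 − 143.9 = 3.9000; the interval is 3.9000 ± 5.3142 = (-1.4142, 9.2142).
The interval (-1.4142, 9.2142) contains 0, so the difference is not significant.

not significant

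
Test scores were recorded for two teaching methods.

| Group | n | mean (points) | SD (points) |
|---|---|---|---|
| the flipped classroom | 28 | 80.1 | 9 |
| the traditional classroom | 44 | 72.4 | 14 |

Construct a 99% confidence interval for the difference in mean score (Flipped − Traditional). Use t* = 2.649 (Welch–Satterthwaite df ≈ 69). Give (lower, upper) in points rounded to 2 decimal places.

(0.52, 14.88)

SE₁ = s₁/√n₁ = 9/√28 = 1.7008; SE₂ = 14/√44 = 2.1106.
Independent samples, unequal variances: SE_diff = √(SE₁² + SE₂²) = √(2.89272064 + 4.45463236) = 2.7106.
t* = 2.649, so margin of error = 2.649 × 2.7106 = 7.1804.
Difference in means = 80.1 − 72.4 = 7.7000.
7.7000 ± 7.1804 → (0.52, 14.88).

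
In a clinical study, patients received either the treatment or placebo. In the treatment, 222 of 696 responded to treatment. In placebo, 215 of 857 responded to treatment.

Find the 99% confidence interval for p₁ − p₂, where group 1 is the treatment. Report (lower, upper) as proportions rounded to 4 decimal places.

(0.0087, 0.1275)

p̂₁ = 222/696 = 0.3190 and p̂₂ = 215/857 = 0.2509.
SE₁ = √(p̂₁(1−p̂₁)/n₁) = √(0.3190·0.6810/696) = 0.01767; SE₂ = √(0.2509·0.7491/857) = 0.01481.
Independent samples: SE of the difference = √(SE₁² + SE₂²) = √(0.0003122289 + 0.0002193361) = 0.02306.
z* for 99% confidence is 2.576, so the margin of error is 2.576 × 0.02306 = 0.05940.
Point estimate p̂₁ − p̂₂ = 0.3190 − 0.2509 = 0.0681.
0.0681 ± 0.05940 → (0.0087, 0.1275).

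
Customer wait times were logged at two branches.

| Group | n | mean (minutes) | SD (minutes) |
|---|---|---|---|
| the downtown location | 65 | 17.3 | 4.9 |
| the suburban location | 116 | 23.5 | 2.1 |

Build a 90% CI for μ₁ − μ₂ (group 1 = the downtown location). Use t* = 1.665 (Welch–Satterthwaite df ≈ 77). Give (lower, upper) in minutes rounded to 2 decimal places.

(-7.26, -5.14)

Standard errors of each mean: 4.9/√65 = 0.6078 and 2.1/√116 = 0.1950.
SE(x̄₁ − x̄₂) = √(0.6078² + 0.1950²) = 0.6383 for independent samples with unequal variances.
With t* = 1.665, the margin is 1.665 × 0.6383 = 1.0628.
x̄₁ − x̄₂ = 17.3 − 23.5 = -6.2000; the interval is -6.2000 ± 1.0628 = (-7.26, -5.14).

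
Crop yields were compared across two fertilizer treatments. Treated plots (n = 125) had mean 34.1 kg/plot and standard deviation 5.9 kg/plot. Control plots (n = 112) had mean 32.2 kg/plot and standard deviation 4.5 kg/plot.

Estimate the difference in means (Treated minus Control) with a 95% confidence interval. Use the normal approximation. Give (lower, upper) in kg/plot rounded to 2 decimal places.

Per-group SEs: s₁/√n₁ = 5.9/√125 = 0.5277, s₂/√n₂ = 4.5/√112 = 0.4252.
Unpooled SE of the difference: √(0.27846729 + 0.18079504) = 0.6777.
Margin of error = z* · SE = 1.960 × 0.6777 = 1.3283.
x̄₁ − x̄₂ = 34.1 − 32.2 = 1.9000.
CI: 1.9000 ± 1.3283 = (0.57, 3.23).

(0.57, 3.23)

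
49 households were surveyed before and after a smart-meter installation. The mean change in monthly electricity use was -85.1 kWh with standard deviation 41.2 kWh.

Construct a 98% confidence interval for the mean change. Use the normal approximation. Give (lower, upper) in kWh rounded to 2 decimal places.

This is a matched-pairs design, so SE = s_d/√n = 41.2/√49 = 5.8857.
Margin = 2.326 × 5.8857 = 13.6901; the interval is -85.1 ± 13.6901 = (-98.79, -71.41).

(-98.79, -71.41)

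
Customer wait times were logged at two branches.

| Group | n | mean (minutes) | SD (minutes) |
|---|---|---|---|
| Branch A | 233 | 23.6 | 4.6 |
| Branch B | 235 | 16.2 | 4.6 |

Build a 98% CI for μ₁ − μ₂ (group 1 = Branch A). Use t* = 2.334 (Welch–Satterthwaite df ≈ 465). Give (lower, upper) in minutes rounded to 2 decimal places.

(6.41, 8.39)

Standard errors of each mean: 4.6/√233 = 0.3014 and 4.6/√235 = 0.3001.
SE(x̄₁ − x̄₂) = √(0.3014² + 0.3001²) = 0.4253 for independent samples with unequal variances.
With t* = 2.334, the margin is 2.334 × 0.4253 = 0.9927.
x̄₁ − x̄₂ = 23.6 − 16.2 = 7.4000; the interval is 7.4000 ± 0.9927 = (6.41, 8.39).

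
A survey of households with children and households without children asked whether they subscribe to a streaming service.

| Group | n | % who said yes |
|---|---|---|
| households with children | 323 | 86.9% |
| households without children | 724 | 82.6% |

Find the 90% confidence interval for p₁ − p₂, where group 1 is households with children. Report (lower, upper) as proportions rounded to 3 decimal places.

The two standard errors are √(0.8690×0.1310/323) = 0.01877 and √(0.8260×0.1740/724) = 0.01409.
Because the samples are independent, SE_diff = √(0.01877² + 0.01409²) = 0.02347.
Using z* = 1.645 for 90%, ME = 1.645 × 0.02347 = 0.03861.
p̂₁ − p̂₂ = 0.0430; interval 0.0430 ± 0.03861 gives (0.004, 0.082).

(0.004, 0.082)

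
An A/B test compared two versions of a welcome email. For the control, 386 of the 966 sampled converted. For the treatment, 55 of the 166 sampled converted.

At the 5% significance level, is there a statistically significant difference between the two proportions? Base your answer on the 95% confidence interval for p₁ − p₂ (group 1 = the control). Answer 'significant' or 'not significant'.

not significant

First, p̂₁ = 386/966 = 0.3996; p̂₂ = 55/166 = 0.3313.
The two standard errors are √(0.3996×0.6004/966) = 0.01576 and √(0.3313×0.6687/166) = 0.03653.
Because the samples are independent, SE_diff = √(0.01576² + 0.03653²) = 0.03978.
Using z* = 1.960 for 95%, ME = 1.960 × 0.03978 = 0.07797.
p̂₁ − p̂₂ = 0.0683; interval 0.0683 ± 0.07797 gives (-0.00967, 0.14627).
The interval (-0.00967, 0.14627) contains 0, so the difference is not significant.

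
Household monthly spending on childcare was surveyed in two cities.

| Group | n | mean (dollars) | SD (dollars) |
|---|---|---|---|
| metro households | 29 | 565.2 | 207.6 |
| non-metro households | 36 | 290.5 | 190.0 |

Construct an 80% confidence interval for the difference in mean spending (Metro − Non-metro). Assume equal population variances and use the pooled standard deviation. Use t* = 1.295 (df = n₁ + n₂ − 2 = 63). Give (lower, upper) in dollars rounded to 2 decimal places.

Pooled variance s_p² = [28·207.6² + 35·190.0²] / (29+36−2) = 39210.1156, so s_p = 198.0154.
SE_diff = s_p·√(1/n₁ + 1/n₂) = 198.0154·√(1/29 + 1/36) = 49.4089.
t* = 1.295; margin = 1.295 × 49.4089 = 63.9845.
Difference = 565.2 − 290.5 = 274.7000.
274.7000 ± 63.9845 → (210.72, 338.68).

(210.72, 338.68)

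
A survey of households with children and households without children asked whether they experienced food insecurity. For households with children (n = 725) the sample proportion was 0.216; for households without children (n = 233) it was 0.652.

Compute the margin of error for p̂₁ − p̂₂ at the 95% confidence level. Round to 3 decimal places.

0.068

SE₁ = √(p̂₁(1−p̂₁)/n₁) = √(0.2160·0.7840/725) = 0.01528; SE₂ = √(0.6520·0.3480/233) = 0.03121.
Independent samples: SE of the difference = √(SE₁² + SE₂²) = √(0.0002334784 + 0.0009740641) = 0.03475.
z* for 95% confidence is 1.960, so the margin of error is 1.960 × 0.03475 = 0.06811.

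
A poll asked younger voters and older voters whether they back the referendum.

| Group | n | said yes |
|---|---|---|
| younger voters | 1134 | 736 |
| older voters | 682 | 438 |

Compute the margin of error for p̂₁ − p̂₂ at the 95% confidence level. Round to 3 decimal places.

0.045

Sample proportions: 736/1134 = 0.6490, 438/682 = 0.6422.
Each SE is √(p̂(1−p̂)/n): √(0.6490·0.3510/1134) = 0.01417 and √(0.6422·0.3578/682) = 0.01836.
SE(p̂₁ − p̂₂) = √(SE₁² + SE₂²) = √(0.0002007889 + 0.0003370896) = 0.02319, since the two samples are independent.
At 95% confidence z* = 1.960; margin = 1.960 × 0.02319 = 0.04545.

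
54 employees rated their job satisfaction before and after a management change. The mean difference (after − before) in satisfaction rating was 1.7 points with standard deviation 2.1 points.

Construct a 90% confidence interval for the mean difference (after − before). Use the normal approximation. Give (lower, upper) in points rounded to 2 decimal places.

This is a matched-pairs design, so SE = s_d/√n = 2.1/√54 = 0.2858.
Margin = 1.645 × 0.2858 = 0.4701; the interval is 1.7 ± 0.4701 = (1.23, 2.17).

(1.23, 2.17)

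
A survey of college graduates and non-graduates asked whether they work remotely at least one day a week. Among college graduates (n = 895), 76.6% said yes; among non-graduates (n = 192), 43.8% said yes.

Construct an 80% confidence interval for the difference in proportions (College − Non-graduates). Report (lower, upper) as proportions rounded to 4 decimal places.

Each SE is √(p̂(1−p̂)/n): √(0.7660·0.2340/895) = 0.01415 and √(0.4380·0.5620/192) = 0.03581.
SE(p̂₁ − p̂₂) = √(SE₁² + SE₂²) = √(0.0002002225 + 0.0012823561) = 0.03850, since the two samples are independent.
At 80% confidence z* = 1.282; margin = 1.282 × 0.03850 = 0.04936.
The difference is 0.7660 − 0.4380 = 0.3280, so the interval is 0.3280 ± 0.04936 = (0.2786, 0.3774).

(0.2786, 0.3774)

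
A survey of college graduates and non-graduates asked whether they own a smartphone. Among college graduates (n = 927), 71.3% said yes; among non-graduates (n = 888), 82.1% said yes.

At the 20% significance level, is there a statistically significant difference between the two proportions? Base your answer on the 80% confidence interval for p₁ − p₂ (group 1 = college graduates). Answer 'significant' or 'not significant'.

The two standard errors are √(0.7130×0.2870/927) = 0.01486 and √(0.8210×0.1790/888) = 0.01286.
Because the samples are independent, SE_diff = √(0.01486² + 0.01286²) = 0.01965.
Using z* = 1.282 for 80%, ME = 1.282 × 0.01965 = 0.02519.
p̂₁ − p̂₂ = -0.1080; interval -0.1080 ± 0.02519 gives (-0.13319, -0.08281).
The interval (-0.13319, -0.08281) does not contain 0, so the difference is significant.

significant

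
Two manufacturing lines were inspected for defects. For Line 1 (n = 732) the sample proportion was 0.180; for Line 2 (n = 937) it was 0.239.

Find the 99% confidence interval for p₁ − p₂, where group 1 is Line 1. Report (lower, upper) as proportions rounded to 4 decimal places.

(-0.1102, -0.0078)

SE₁ = √(p̂₁(1−p̂₁)/n₁) = √(0.1800·0.8200/732) = 0.01420; SE₂ = √(0.2390·0.7610/937) = 0.01393.
Independent samples: SE of the difference = √(SE₁² + SE₂²) = √(0.00020164 + 0.0001940449) = 0.01989.
z* for 99% confidence is 2.576, so the margin of error is 2.576 × 0.01989 = 0.05124.
Point estimate p̂₁ − p̂₂ = 0.1800 − 0.2390 = -0.0590.
-0.0590 ± 0.05124 → (-0.1102, -0.0078).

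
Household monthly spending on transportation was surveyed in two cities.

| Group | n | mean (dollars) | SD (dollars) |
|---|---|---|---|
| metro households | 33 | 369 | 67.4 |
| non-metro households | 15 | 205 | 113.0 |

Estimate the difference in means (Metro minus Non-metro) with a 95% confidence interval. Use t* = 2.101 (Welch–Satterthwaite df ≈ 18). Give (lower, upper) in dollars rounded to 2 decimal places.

SE₁ = s₁/√n₁ = 67.4/√33 = 11.7328; SE₂ = 113.0/√15 = 29.1765.
Independent samples, unequal variances: SE_diff = √(SE₁² + SE₂²) = √(137.65859584 + 851.26815225) = 31.4472.
t* = 2.101, so margin of error = 2.101 × 31.4472 = 66.0706.
Difference in means = 369 − 205 = 164.0000.
164.0000 ± 66.0706 → (97.93, 230.07).

(97.93, 230.07)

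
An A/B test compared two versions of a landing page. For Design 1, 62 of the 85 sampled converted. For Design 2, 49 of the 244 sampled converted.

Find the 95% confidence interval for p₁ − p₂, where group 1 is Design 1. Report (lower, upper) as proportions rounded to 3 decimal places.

p̂₁ = 62/85 = 0.7294 and p̂₂ = 49/244 = 0.2008.
SE₁ = √(p̂₁(1−p̂₁)/n₁) = √(0.7294·0.2706/85) = 0.04819; SE₂ = √(0.2008·0.7992/244) = 0.02565.
Independent samples: SE of the difference = √(SE₁² + SE₂²) = √(0.0023222761 + 0.0006579225) = 0.05459.
z* for 95% confidence is 1.960, so the margin of error is 1.960 × 0.05459 = 0.10700.
Point estimate p̂₁ − p̂₂ = 0.7294 − 0.2008 = 0.5286.
0.5286 ± 0.10700 → (0.422, 0.636).

(0.422, 0.636)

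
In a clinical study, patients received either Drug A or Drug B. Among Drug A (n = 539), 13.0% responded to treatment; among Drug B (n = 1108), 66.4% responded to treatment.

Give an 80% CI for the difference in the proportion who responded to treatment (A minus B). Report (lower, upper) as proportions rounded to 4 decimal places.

(-0.5600, -0.5080)

SE₁ = √(p̂₁(1−p̂₁)/n₁) = √(0.1300·0.8700/539) = 0.01449; SE₂ = √(0.6640·0.3360/1108) = 0.01419.
Independent samples: SE of the difference = √(SE₁² + SE₂²) = √(0.0002099601 + 0.0002013561) = 0.02028.
z* for 80% confidence is 1.282, so the margin of error is 1.282 × 0.02028 = 0.02600.
Point estimate p̂₁ − p̂₂ = 0.1300 − 0.6640 = -0.5340.
-0.5340 ± 0.02600 → (-0.5600, -0.5080).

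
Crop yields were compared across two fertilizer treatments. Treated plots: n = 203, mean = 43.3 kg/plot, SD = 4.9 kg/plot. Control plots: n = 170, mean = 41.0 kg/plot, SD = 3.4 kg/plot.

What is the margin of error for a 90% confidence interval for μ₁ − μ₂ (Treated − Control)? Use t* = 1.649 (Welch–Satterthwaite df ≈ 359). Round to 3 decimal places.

0.712

SE₁ = s₁/√n₁ = 4.9/√203 = 0.3439; SE₂ = 3.4/√170 = 0.2608.
Independent samples, unequal variances: SE_diff = √(SE₁² + SE₂²) = √(0.11826721 + 0.06801664) = 0.4316.
t* = 1.649, so margin of error = 1.649 × 0.4316 = 0.7117.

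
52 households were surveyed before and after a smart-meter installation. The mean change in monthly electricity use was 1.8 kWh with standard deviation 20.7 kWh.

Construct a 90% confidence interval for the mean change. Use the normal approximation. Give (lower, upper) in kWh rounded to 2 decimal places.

Paired design: SE = s_d/√n = 20.7/√52 = 2.8706.
z* = 1.645; margin of error = 1.645 × 2.8706 = 4.7221.
1.8 ± 4.7221 → (-2.92, 6.52).

(-2.92, 6.52)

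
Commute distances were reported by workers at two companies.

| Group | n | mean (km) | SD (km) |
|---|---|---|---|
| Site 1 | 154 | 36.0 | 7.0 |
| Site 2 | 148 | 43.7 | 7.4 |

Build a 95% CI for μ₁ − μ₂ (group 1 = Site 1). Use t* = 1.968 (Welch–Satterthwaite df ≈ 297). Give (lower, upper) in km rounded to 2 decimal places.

SE₁ = s₁/√n₁ = 7.0/√154 = 0.5641; SE₂ = 7.4/√148 = 0.6083.
Independent samples, unequal variances: SE_diff = √(SE₁² + SE₂²) = √(0.31820881 + 0.37002889) = 0.8296.
t* = 1.968, so margin of error = 1.968 × 0.8296 = 1.6327.
Difference in means = 36.0 − 43.7 = -7.7000.
-7.7000 ± 1.6327 → (-9.33, -6.07).

(-9.33, -6.07)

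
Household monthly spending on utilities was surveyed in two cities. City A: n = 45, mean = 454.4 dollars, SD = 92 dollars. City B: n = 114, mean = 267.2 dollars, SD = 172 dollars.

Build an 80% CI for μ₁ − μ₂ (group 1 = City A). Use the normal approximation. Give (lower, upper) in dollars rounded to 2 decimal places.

SE₁ = s₁/√n₁ = 92/√45 = 13.7146; SE₂ = 172/√114 = 16.1093.
Independent samples, unequal variances: SE_diff = √(SE₁² + SE₂²) = √(188.09025316 + 259.50954649) = 21.1566.
z* = 1.282, so margin of error = 1.282 × 21.1566 = 27.1228.
Difference in means = 454.4 − 267.2 = 187.2000.
187.2000 ± 27.1228 → (160.08, 214.32).

(160.08, 214.32)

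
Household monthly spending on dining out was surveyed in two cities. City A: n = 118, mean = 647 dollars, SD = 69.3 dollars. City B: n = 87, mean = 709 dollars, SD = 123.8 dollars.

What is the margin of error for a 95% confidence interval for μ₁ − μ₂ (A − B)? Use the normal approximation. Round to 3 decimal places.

Standard errors of each mean: 69.3/√118 = 6.3796 and 123.8/√87 = 13.2728.
SE(x̄₁ − x̄₂) = √(6.3796² + 13.2728²) = 14.7264 for independent samples with unequal variances.
With z* = 1.960, the margin is 1.960 × 14.7264 = 28.8637.

28.864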